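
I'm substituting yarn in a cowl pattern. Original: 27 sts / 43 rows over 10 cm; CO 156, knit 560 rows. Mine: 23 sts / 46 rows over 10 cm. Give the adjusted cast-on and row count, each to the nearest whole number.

Cast on 133 stitches; work 599 rows.

Stitches: 156 × 23/27 = 132.89 → 133.
Rows: 560 × 46/43 = 599.07 → 599.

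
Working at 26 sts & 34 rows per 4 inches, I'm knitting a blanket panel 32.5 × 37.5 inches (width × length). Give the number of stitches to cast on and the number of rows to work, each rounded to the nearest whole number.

Cast on 211 stitches and work 319 rows.

Stitch gauge = 26/4 = 6.5 sts/in; 32.5 × 6.5 = 211.25 → 211 sts.
Row gauge = 34/4 = 8.5 rows/in; 37.5 × 8.5 = 318.75 → 319 rows.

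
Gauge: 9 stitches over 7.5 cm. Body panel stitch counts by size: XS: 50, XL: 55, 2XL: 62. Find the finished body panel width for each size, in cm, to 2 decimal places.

XS 41.67 cm; XL 45.83 cm; 2XL 51.67 cm.

9/7.5 = 1.2 sts per cm.
XS: 50 / 1.2 = 41.667 → 41.67 cm.
XL: 55 / 1.2 = 45.833 → 45.83 cm.
2XL: 62 / 1.2 = 51.667 → 51.67 cm.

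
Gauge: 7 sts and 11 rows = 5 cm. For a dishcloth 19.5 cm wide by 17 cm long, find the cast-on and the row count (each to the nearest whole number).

Stitch gauge = 7/5 = 1.4 sts/cm; 19.5 × 1.4 = 27.30 → 27 sts.
Row gauge = 11/5 = 2.2 rows/cm; 17 × 2.2 = 37.40 → 37 rows.

Cast on 27 stitches and work 37 rows.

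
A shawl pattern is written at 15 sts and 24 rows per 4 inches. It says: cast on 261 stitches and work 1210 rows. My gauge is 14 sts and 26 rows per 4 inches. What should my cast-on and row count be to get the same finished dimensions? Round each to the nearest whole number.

Stitches: 261 × 14/15 = 243.60 → 244.
Rows: 1210 × 26/24 = 1310.83 → 1311.

Cast on 244 stitches; work 1311 rows.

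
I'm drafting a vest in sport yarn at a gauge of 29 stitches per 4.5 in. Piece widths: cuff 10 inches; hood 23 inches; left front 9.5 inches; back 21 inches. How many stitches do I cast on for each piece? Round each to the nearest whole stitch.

Rate = 29/4.5 = 6.444 sts per in.
cuff: 10 × 6.444 = 64.44 → 64.
hood: 23 × 6.444 = 148.22 → 148.
left front: 9.5 × 6.444 = 61.22 → 61.
back: 21 × 6.444 = 135.33 → 135.

cuff 64; hood 148; left front 61; back 135.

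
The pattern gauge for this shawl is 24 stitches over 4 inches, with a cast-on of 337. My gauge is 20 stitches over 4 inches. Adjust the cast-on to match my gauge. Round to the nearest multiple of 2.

Cast on 280 stitches.

Scale factor = 20 / 24 = 0.833.
337 × 20 / 24 = 280.83 sts.
→ 280 sts.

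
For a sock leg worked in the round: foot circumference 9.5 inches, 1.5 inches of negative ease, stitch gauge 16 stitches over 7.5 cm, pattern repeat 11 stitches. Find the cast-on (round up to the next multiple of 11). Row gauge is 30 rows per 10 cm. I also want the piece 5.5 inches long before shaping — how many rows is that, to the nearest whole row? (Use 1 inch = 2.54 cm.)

Cast on 44 stitches; work 42 rows.

Finished = 9.5 − 1.5 = 8 inches.
8 inches × 2.54 = 20.32 cm.
16/7.5 = 2.133 sts per cm; 20.32 × 2.133 = 43.35 sts.
Next multiple of 11 → 44.
5.5 inches = 13.97 cm; × 3 = 41.91 → 42 rows.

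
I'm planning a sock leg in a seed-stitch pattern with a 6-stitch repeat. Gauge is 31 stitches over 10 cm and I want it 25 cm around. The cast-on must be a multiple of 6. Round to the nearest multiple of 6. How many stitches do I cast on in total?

CO 78 sts.

31 / 10 = 3.1 sts per cm.
25 × 3.1 = 77.50 sts.
Nearest multiple of 6: 78.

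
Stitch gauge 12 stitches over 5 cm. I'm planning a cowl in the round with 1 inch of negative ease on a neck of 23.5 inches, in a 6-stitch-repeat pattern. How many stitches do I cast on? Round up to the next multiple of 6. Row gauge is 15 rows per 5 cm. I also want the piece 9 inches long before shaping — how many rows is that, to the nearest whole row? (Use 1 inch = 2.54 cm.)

Cast on 138 stitches; work 69 rows.

Finished = 23.5 − 1 = 22.5 inches.
22.5 inches × 2.54 = 57.15 cm.
12/5 = 2.4 sts per cm; 57.15 × 2.4 = 137.16 sts.
Next multiple of 6 → 138.
9 inches = 22.86 cm; × 3 = 68.58 → 69 rows.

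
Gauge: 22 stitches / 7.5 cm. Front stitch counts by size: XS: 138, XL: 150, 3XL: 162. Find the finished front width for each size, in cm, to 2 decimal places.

XS 47.05 cm; XL 51.14 cm; 3XL 55.23 cm.

22/7.5 = 2.933 sts per cm.
XS: 138 / 2.933 = 47.045 → 47.05 cm.
XL: 150 / 2.933 = 51.136 → 51.14 cm.
3XL: 162 / 2.933 = 55.227 → 55.23 cm.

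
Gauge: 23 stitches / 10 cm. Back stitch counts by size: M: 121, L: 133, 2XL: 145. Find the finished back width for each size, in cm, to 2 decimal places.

23/10 = 2.3 sts per cm.
M: 121 / 2.3 = 52.609 → 52.61 cm.
L: 133 / 2.3 = 57.826 → 57.83 cm.
2XL: 145 / 2.3 = 63.043 → 63.04 cm.

M 52.61 cm; L 57.83 cm; 2XL 63.04 cm.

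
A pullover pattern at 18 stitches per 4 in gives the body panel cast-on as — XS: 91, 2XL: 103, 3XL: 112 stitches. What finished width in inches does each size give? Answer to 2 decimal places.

XS 20.22 inches; 2XL 22.89 inches; 3XL 24.89 inches.

18/4 = 4.5 sts per in.
XS: 91 / 4.5 = 20.222 → 20.22 in.
2XL: 103 / 4.5 = 22.889 → 22.89 in.
3XL: 112 / 4.5 = 24.889 → 24.89 in.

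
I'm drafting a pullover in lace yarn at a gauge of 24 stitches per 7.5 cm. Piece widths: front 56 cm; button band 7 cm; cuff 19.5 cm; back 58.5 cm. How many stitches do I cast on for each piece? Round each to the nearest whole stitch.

Rate = 24/7.5 = 3.2 sts per cm.
front: 56 × 3.2 = 179.20 → 179.
button band: 7 × 3.2 = 22.40 → 22.
cuff: 19.5 × 3.2 = 62.40 → 62.
back: 58.5 × 3.2 = 187.20 → 187.

front 179; button band 22; cuff 62; back 187.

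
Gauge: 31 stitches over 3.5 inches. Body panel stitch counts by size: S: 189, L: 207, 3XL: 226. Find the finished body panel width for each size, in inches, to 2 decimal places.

S 21.34 inches; L 23.37 inches; 3XL 25.52 inches.

31/3.5 = 8.857 sts per in.
S: 189 / 8.857 = 21.339 → 21.34 in.
L: 207 / 8.857 = 23.371 → 23.37 in.
3XL: 226 / 8.857 = 25.516 → 25.52 in.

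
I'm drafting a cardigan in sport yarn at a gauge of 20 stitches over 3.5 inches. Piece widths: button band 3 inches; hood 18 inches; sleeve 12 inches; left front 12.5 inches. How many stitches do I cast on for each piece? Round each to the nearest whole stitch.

button band 17; hood 103; sleeve 69; left front 71.

Rate = 20/3.5 = 5.714 sts per in.
button band: 3 × 5.714 = 17.14 → 17.
hood: 18 × 5.714 = 102.86 → 103.
sleeve: 12 × 5.714 = 68.57 → 69.
left front: 12.5 × 5.714 = 71.43 → 71.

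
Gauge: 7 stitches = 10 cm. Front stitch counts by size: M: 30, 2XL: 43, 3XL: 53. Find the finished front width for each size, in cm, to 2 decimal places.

M 42.86 cm; 2XL 61.43 cm; 3XL 75.71 cm.

7/10 = 0.7 sts per cm.
M: 30 / 0.7 = 42.857 → 42.86 cm.
2XL: 43 / 0.7 = 61.429 → 61.43 cm.
3XL: 53 / 0.7 = 75.714 → 75.71 cm.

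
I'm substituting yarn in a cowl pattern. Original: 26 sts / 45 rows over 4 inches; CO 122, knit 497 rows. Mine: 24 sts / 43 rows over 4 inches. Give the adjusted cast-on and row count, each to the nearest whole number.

Stitches: 122 × 24/26 = 112.62 → 113.
Rows: 497 × 43/45 = 474.91 → 475.

Cast on 113 stitches; work 475 rows.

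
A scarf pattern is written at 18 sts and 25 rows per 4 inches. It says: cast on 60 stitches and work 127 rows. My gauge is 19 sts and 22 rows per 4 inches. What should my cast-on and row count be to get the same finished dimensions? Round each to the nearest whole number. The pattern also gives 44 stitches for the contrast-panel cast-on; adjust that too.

Cast on 63 stitches; work 112 rows; contrast-panel cast-on 46 stitches.

Stitches: 60 × 19/18 = 63.33 → 63.
Rows: 127 × 22/25 = 111.76 → 112.
contrast-panel cast-on: 44 × 19/18 = 46.44 → 46.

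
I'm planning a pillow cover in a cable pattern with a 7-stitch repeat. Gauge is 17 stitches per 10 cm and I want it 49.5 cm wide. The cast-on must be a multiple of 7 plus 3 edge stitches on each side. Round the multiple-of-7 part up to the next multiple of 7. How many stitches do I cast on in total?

CO 90 sts.

17 / 10 = 1.7 sts per cm.
49.5 × 1.7 = 84.15 sts.
Less 6 edge sts → 78.15 for the repeat.
Next multiple of 7: 84.
Add back 6 edge sts → 90.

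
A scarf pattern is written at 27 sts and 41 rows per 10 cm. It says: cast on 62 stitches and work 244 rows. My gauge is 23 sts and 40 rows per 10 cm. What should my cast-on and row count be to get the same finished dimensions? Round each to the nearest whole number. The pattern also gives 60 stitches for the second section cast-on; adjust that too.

Cast on 53 stitches; work 238 rows; second section cast-on 51 stitches.

Stitches: 62 × 23/27 = 52.81 → 53.
Rows: 244 × 40/41 = 238.05 → 238.
second section cast-on: 60 × 23/27 = 51.11 → 51.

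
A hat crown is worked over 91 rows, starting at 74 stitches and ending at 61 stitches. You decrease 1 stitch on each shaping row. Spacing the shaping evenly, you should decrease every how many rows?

Stitches to remove: |61 − 74| = 13.
Shaping rows needed: 13 / 1 = 13.
91 rows / 13 = every 7 rows.

Decrease every 7th row.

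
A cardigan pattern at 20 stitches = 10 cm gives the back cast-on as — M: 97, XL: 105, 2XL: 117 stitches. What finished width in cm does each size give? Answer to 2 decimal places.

M 48.50 cm; XL 52.50 cm; 2XL 58.50 cm.

20/10 = 2 sts per cm.
M: 97 / 2 = 48.500 → 48.50 cm.
XL: 105 / 2 = 52.500 → 52.50 cm.
2XL: 117 / 2 = 58.500 → 58.50 cm.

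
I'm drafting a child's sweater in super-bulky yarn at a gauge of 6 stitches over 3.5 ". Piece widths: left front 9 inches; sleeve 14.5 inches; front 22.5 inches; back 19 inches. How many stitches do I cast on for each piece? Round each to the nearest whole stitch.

left front 15; sleeve 25; front 39; back 33.

Rate = 6/3.5 = 1.714 sts per in.
left front: 9 × 1.714 = 15.43 → 15.
sleeve: 14.5 × 1.714 = 24.86 → 25.
front: 22.5 × 1.714 = 38.57 → 39.
back: 19 × 1.714 = 32.57 → 33.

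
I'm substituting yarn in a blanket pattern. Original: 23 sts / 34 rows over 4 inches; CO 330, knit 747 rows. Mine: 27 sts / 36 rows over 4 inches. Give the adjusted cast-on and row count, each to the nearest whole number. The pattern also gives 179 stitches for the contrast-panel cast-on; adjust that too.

Cast on 387 stitches; work 791 rows; contrast-panel cast-on 210 stitches.

Stitches: 330 × 27/23 = 387.39 → 387.
Rows: 747 × 36/34 = 790.94 → 791.
contrast-panel cast-on: 179 × 27/23 = 210.13 → 210.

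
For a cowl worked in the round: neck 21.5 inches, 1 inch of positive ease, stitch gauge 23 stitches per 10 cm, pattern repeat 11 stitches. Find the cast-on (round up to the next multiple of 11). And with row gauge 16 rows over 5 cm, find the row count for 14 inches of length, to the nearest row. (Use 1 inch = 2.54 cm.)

Cast on 132 stitches; work 114 rows.

Finished = 21.5 + 1 = 22.5 inches.
22.5 inches × 2.54 = 57.15 cm.
23/10 = 2.3 sts per cm; 57.15 × 2.3 = 131.44 sts.
Next multiple of 11 → 132.
14 inches = 35.56 cm; × 3.2 = 113.79 → 114 rows.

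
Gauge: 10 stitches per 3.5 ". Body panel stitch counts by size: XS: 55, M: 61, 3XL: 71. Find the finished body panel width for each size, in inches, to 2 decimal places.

10/3.5 = 2.857 sts per in.
XS: 55 / 2.857 = 19.250 → 19.25 in.
M: 61 / 2.857 = 21.350 → 21.35 in.
3XL: 71 / 2.857 = 24.850 → 24.85 in.

XS 19.25 inches; M 21.35 inches; 3XL 24.85 inches.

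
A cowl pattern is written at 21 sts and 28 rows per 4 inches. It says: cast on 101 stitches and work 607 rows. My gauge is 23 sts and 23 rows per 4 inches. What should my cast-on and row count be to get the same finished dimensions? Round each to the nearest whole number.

Stitches: 101 × 23/21 = 110.62 → 111.
Rows: 607 × 23/28 = 498.61 → 499.

Cast on 111 stitches; work 499 rows.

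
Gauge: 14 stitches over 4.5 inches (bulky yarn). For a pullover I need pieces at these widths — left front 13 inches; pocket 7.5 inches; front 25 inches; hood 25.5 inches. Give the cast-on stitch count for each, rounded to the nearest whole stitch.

left front 40; pocket 23; front 78; hood 79.

Rate = 14/4.5 = 3.111 sts per in.
left front: 13 × 3.111 = 40.44 → 40.
pocket: 7.5 × 3.111 = 23.33 → 23.
front: 25 × 3.111 = 77.78 → 78.
hood: 25.5 × 3.111 = 79.33 → 79.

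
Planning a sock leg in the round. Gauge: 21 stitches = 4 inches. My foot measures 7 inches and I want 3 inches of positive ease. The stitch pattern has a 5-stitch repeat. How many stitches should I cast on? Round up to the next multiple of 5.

Finished = 7 + 3 = 10 inches.
21 / 4 = 5.25 sts/in.
10 × 5.25 = 52.50 sts.
Next multiple of 5: 55.

Cast on 55 stitches.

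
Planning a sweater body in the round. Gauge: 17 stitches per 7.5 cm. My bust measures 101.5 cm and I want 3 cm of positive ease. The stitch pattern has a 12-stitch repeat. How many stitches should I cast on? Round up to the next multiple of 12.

CO 240 sts.

Finished = 101.5 + 3 = 104.5 cm.
17 / 7.5 = 2.267 sts/cm.
104.5 × 2.267 = 236.87 sts.
Next multiple of 12: 240.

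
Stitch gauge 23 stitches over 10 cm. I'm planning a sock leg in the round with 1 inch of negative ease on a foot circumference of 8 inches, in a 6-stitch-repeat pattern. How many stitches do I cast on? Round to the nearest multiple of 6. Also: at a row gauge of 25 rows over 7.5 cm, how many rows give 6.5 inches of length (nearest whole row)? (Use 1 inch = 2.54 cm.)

Cast on 42 stitches; work 55 rows.

Finished = 8 − 1 = 7 inches.
7 inches × 2.54 = 17.78 cm.
23/10 = 2.3 sts per cm; 17.78 × 2.3 = 40.89 sts.
Nearest multiple of 6 → 42.
6.5 inches = 16.51 cm; × 3.333 = 55.03 → 55 rows.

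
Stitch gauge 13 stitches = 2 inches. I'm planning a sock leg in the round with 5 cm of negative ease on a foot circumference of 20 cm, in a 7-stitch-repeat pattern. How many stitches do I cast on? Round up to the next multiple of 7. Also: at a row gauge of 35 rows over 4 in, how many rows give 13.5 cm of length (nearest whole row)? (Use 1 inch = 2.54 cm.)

Cast on 42 stitches; work 47 rows.

Finished = 20 − 5 = 15 cm.
15 cm × 1/2.54 = 5.91 inches.
13/2 = 6.5 sts per in; 5.91 × 6.5 = 38.39 sts.
Next multiple of 7 → 42.
13.5 cm = 5.31 inches; × 8.75 = 46.51 → 47 rows.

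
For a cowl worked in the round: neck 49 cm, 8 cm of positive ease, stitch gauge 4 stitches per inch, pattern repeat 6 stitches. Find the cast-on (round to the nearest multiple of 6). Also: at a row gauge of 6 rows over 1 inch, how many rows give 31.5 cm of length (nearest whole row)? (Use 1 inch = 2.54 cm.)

Cast on 90 stitches; work 74 rows.

Finished = 49 + 8 = 57 cm.
57 cm × 1/2.54 = 22.44 inches.
4/1 = 4 sts per in; 22.44 × 4 = 89.76 sts.
Nearest multiple of 6 → 90.
31.5 cm = 12.40 inches; × 6 = 74.41 → 74 rows.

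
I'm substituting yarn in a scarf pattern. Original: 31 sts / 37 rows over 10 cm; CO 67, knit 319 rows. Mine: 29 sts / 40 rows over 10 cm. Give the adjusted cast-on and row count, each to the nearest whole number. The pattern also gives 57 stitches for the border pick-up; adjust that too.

Stitches: 67 × 29/31 = 62.68 → 63.
Rows: 319 × 40/37 = 344.86 → 345.
border pick-up: 57 × 29/31 = 53.32 → 53.

Cast on 63 stitches; work 345 rows; border pick-up 53 stitches.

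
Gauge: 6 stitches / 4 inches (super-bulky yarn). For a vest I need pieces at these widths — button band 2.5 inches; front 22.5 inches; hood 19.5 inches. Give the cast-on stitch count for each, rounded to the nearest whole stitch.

Rate = 6/4 = 1.5 sts per in.
button band: 2.5 × 1.5 = 3.75 → 4.
front: 22.5 × 1.5 = 33.75 → 34.
hood: 19.5 × 1.5 = 29.25 → 29.

button band 4; front 34; hood 29.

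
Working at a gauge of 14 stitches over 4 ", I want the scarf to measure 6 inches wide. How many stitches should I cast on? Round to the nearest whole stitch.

14 stitches / 4 in = 3.5 stitches per inch.
6 × 3.5 = 21.00 stitches.

Cast on 21 stitches.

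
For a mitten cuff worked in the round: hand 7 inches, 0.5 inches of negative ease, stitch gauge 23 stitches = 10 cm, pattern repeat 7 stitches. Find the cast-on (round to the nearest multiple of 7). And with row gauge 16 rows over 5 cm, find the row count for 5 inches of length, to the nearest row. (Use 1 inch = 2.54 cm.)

Cast on 35 stitches; work 41 rows.

Finished = 7 − 0.5 = 6.5 inches.
6.5 inches × 2.54 = 16.51 cm.
23/10 = 2.3 sts per cm; 16.51 × 2.3 = 37.97 sts.
Nearest multiple of 7 → 35.
5 inches = 12.70 cm; × 3.2 = 40.64 → 41 rows.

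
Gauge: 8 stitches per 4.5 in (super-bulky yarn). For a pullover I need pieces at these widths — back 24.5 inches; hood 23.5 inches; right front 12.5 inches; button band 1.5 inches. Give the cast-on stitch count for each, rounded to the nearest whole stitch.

Rate = 8/4.5 = 1.778 sts per in.
back: 24.5 × 1.778 = 43.56 → 44.
hood: 23.5 × 1.778 = 41.78 → 42.
right front: 12.5 × 1.778 = 22.22 → 22.
button band: 1.5 × 1.778 = 2.67 → 3.

back 44; hood 42; right front 22; button band 3.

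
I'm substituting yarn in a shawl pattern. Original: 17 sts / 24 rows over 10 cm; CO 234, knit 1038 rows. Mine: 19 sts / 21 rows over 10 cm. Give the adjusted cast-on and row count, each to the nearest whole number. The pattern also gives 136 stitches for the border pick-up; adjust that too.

Cast on 262 stitches; work 908 rows; border pick-up 152 stitches.

Stitches: 234 × 19/17 = 261.53 → 262.
Rows: 1038 × 21/24 = 908.25 → 908.
border pick-up: 136 × 19/17 = 152.00 → 152.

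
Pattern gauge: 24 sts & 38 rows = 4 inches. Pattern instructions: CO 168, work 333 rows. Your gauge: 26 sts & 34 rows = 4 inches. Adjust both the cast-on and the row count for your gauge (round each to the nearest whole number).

Cast on 182 stitches; work 298 rows.

Stitches: 168 × 26/24 = 182.00 → 182.
Rows: 333 × 34/38 = 297.95 → 298.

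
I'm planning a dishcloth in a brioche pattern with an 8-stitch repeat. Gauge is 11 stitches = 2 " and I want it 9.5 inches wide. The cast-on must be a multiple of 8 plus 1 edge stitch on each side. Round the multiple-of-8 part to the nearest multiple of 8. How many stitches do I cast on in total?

11 / 2 = 5.5 sts per inch.
9.5 × 5.5 = 52.25 sts.
Less 2 edge sts → 50.25 for the repeat.
Nearest multiple of 8: 48.
Add back 2 edge sts → 50.

CO 50 sts.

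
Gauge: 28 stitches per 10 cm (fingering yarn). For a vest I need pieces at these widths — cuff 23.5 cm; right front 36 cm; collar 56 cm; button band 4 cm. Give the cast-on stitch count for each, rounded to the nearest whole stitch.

Rate = 28/10 = 2.8 sts per cm.
cuff: 23.5 × 2.8 = 65.80 → 66.
right front: 36 × 2.8 = 100.80 → 101.
collar: 56 × 2.8 = 156.80 → 157.
button band: 4 × 2.8 = 11.20 → 11.

cuff 66; right front 101; collar 157; button band 11.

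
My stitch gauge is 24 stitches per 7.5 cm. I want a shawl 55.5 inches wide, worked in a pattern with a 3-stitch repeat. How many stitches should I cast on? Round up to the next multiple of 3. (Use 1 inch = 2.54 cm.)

55.5 in = 55.5 × 2.54 = 140.97 cm.
24 / 7.5 = 3.2 sts/cm.
140.97 × 3.2 = 451.10 sts.
→ 453.

CO 453 sts.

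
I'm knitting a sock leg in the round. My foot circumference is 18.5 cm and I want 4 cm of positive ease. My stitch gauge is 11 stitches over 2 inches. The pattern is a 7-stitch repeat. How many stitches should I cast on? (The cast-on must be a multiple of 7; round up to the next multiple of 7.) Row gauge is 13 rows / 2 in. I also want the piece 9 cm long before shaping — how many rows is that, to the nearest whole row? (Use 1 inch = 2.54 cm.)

Cast on 49 stitches; work 23 rows.

Finished = 18.5 + 4 = 22.5 cm.
22.5 cm × 1/2.54 = 8.86 inches.
11/2 = 5.5 sts per in; 8.86 × 5.5 = 48.72 sts.
Next multiple of 7 → 49.
9 cm = 3.54 inches; × 6.5 = 23.03 → 23 rows.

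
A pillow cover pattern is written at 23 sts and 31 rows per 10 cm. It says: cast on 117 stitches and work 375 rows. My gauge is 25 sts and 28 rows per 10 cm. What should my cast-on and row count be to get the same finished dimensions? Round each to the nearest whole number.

Cast on 127 stitches; work 339 rows.

Stitches: 117 × 25/23 = 127.17 → 127.
Rows: 375 × 28/31 = 338.71 → 339.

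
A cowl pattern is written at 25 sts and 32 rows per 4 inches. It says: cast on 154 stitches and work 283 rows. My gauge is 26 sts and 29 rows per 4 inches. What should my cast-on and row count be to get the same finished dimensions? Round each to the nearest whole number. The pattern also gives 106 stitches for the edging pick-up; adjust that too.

Stitches: 154 × 26/25 = 160.16 → 160.
Rows: 283 × 29/32 = 256.47 → 256.
edging pick-up: 106 × 26/25 = 110.24 → 110.

Cast on 160 stitches; work 256 rows; edging pick-up 110 stitches.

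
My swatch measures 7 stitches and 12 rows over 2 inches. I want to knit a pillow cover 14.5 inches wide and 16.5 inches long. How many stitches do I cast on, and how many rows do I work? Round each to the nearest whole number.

Cast on 51 stitches and work 99 rows.

Stitch gauge = 7/2 = 3.5 sts/in; 14.5 × 3.5 = 50.75 → 51 sts.
Row gauge = 12/2 = 6 rows/in; 16.5 × 6 = 99.00 → 99 rows.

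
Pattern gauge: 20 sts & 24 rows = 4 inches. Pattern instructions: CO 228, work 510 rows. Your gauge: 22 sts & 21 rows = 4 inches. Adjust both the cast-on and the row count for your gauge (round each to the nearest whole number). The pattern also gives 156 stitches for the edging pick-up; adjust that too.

Cast on 251 stitches; work 446 rows; edging pick-up 172 stitches.

Stitches: 228 × 22/20 = 250.80 → 251.
Rows: 510 × 21/24 = 446.25 → 446.
edging pick-up: 156 × 22/20 = 171.60 → 172.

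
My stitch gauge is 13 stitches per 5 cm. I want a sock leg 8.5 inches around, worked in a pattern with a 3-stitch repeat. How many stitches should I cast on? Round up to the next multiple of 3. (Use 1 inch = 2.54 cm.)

8.5 in = 8.5 × 2.54 = 21.59 cm.
13 / 5 = 2.6 sts/cm.
21.59 × 2.6 = 56.13 sts.
→ 57.

57 stitches.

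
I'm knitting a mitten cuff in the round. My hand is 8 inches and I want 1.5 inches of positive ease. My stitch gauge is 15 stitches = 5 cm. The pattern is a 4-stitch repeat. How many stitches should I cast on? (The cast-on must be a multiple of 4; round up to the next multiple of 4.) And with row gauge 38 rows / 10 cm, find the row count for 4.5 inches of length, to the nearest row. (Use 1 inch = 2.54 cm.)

Cast on 76 stitches; work 43 rows.

Finished = 8 + 1.5 = 9.5 inches.
9.5 inches × 2.54 = 24.13 cm.
15/5 = 3 sts per cm; 24.13 × 3 = 72.39 sts.
Next multiple of 4 → 76.
4.5 inches = 11.43 cm; × 3.8 = 43.43 → 43 rows.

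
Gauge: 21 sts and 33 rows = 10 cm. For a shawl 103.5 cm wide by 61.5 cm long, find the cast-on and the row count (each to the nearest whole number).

Cast on 217 stitches and work 203 rows.

Stitch gauge = 21/10 = 2.1 sts/cm; 103.5 × 2.1 = 217.35 → 217 sts.
Row gauge = 33/10 = 3.3 rows/cm; 61.5 × 3.3 = 202.95 → 203 rows.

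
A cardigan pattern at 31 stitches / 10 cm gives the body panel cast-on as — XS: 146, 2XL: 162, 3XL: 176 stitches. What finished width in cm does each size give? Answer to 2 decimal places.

31/10 = 3.1 sts per cm.
XS: 146 / 3.1 = 47.097 → 47.10 cm.
2XL: 162 / 3.1 = 52.258 → 52.26 cm.
3XL: 176 / 3.1 = 56.774 → 56.77 cm.

XS 47.10 cm; 2XL 52.26 cm; 3XL 56.77 cm.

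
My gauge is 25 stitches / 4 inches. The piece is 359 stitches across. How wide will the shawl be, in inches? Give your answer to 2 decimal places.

25 stitches / 4 inch = 6.25 stitches per inch.
359 / 6.25 = 57.440 inches.

57.44 inches.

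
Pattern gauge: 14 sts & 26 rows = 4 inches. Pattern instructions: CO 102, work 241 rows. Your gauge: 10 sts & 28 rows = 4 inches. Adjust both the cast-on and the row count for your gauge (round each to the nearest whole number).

Stitches: 102 × 10/14 = 72.86 → 73.
Rows: 241 × 28/26 = 259.54 → 260.

Cast on 73 stitches; work 260 rows.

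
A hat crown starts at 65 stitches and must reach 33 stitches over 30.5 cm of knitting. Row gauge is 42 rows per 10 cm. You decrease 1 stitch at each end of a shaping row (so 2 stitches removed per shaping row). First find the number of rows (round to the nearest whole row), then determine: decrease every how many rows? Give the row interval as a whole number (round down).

Rows = 30.5 × 4.2 = 128.1 → 128 rows.
Stitches to remove: 32 → 16 shaping rows (at 2 st each).
128 / 16 = 8.00 → every 8 rows.

Decrease every 8th row.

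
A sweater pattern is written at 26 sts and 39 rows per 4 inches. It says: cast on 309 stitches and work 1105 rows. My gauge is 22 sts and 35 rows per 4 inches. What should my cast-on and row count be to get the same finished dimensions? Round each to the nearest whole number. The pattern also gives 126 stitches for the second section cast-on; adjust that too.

Cast on 261 stitches; work 992 rows; second section cast-on 107 stitches.

Stitches: 309 × 22/26 = 261.46 → 261.
Rows: 1105 × 35/39 = 991.67 → 992.
second section cast-on: 126 × 22/26 = 106.62 → 107.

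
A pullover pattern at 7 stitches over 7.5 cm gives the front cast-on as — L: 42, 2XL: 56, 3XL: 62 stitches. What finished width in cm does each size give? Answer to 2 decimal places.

L 45.00 cm; 2XL 60.00 cm; 3XL 66.43 cm.

7/7.5 = 0.933 sts per cm.
L: 42 / 0.933 = 45.000 → 45.00 cm.
2XL: 56 / 0.933 = 60.000 → 60.00 cm.
3XL: 62 / 0.933 = 66.429 → 66.43 cm.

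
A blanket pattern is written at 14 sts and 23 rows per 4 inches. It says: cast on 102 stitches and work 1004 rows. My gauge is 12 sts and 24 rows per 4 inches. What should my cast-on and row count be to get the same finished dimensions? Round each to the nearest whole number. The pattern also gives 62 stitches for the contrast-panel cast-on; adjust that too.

Cast on 87 stitches; work 1048 rows; contrast-panel cast-on 53 stitches.

Stitches: 102 × 12/14 = 87.43 → 87.
Rows: 1004 × 24/23 = 1047.65 → 1048.
contrast-panel cast-on: 62 × 12/14 = 53.14 → 53.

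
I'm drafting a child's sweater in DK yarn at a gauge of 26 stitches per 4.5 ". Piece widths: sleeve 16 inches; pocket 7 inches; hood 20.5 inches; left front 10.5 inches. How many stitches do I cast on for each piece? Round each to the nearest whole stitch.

Rate = 26/4.5 = 5.778 sts per in.
sleeve: 16 × 5.778 = 92.44 → 92.
pocket: 7 × 5.778 = 40.44 → 40.
hood: 20.5 × 5.778 = 118.44 → 118.
left front: 10.5 × 5.778 = 60.67 → 61.

sleeve 92; pocket 40; hood 118; left front 61.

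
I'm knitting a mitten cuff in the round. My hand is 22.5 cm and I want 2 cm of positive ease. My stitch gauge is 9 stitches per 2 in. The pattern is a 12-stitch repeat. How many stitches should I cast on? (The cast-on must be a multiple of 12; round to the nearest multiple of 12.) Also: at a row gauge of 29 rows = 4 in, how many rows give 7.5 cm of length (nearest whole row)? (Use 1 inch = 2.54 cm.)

Cast on 48 stitches; work 21 rows.

Finished = 22.5 + 2 = 24.5 cm.
24.5 cm × 1/2.54 = 9.65 inches.
9/2 = 4.5 sts per in; 9.65 × 4.5 = 43.41 sts.
Nearest multiple of 12 → 48.
7.5 cm = 2.95 inches; × 7.25 = 21.41 → 21 rows.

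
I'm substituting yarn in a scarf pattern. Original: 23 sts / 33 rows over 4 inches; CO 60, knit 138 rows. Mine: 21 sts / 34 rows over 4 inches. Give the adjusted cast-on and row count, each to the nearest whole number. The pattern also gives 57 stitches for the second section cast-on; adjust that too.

Stitches: 60 × 21/23 = 54.78 → 55.
Rows: 138 × 34/33 = 142.18 → 142.
second section cast-on: 57 × 21/23 = 52.04 → 52.

Cast on 55 stitches; work 142 rows; second section cast-on 52 stitches.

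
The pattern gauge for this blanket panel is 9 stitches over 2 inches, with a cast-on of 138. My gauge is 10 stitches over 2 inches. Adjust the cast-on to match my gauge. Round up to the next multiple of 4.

CO 156 sts.

Scale factor = 10 / 9 = 1.111.
138 × 10 / 9 = 153.33 sts.
→ 156 sts.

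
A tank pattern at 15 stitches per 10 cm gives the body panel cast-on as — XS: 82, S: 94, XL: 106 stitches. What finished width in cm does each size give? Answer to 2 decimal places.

XS 54.67 cm; S 62.67 cm; XL 70.67 cm.

15/10 = 1.5 sts per cm.
XS: 82 / 1.5 = 54.667 → 54.67 cm.
S: 94 / 1.5 = 62.667 → 62.67 cm.
XL: 106 / 1.5 = 70.667 → 70.67 cm.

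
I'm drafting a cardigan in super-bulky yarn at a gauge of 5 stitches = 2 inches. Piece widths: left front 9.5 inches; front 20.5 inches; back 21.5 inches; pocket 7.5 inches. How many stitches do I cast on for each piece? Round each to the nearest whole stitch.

Rate = 5/2 = 2.5 sts per in.
left front: 9.5 × 2.5 = 23.75 → 24.
front: 20.5 × 2.5 = 51.25 → 51.
back: 21.5 × 2.5 = 53.75 → 54.
pocket: 7.5 × 2.5 = 18.75 → 19.

left front 24; front 51; back 54; pocket 19.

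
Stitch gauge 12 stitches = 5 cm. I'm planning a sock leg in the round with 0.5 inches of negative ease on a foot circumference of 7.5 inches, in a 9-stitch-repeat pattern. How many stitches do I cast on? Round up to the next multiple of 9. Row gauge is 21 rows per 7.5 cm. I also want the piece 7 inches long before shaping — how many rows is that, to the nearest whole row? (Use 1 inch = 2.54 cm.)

Finished = 7.5 − 0.5 = 7 inches.
7 inches × 2.54 = 17.78 cm.
12/5 = 2.4 sts per cm; 17.78 × 2.4 = 42.67 sts.
Next multiple of 9 → 45.
7 inches = 17.78 cm; × 2.8 = 49.78 → 50 rows.

Cast on 45 stitches; work 50 rows.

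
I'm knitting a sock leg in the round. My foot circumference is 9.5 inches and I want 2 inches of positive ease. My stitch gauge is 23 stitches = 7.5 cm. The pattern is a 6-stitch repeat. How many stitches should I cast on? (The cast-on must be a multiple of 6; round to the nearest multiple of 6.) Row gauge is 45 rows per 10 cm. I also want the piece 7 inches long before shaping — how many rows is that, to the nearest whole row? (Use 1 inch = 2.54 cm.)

Cast on 90 stitches; work 80 rows.

Finished = 9.5 + 2 = 11.5 inches.
11.5 inches × 2.54 = 29.21 cm.
23/7.5 = 3.067 sts per cm; 29.21 × 3.067 = 89.58 sts.
Nearest multiple of 6 → 90.
7 inches = 17.78 cm; × 4.5 = 80.01 → 80 rows.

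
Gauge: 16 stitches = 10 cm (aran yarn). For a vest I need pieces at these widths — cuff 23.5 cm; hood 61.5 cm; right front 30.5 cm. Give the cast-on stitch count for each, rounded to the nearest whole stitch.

cuff 38; hood 98; right front 49.

Rate = 16/10 = 1.6 sts per cm.
cuff: 23.5 × 1.6 = 37.60 → 38.
hood: 61.5 × 1.6 = 98.40 → 98.
right front: 30.5 × 1.6 = 48.80 → 49.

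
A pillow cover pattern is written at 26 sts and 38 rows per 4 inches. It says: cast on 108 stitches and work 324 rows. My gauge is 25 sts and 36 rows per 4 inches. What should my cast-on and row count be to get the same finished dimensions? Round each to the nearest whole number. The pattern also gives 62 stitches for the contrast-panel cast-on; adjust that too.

Stitches: 108 × 25/26 = 103.85 → 104.
Rows: 324 × 36/38 = 306.95 → 307.
contrast-panel cast-on: 62 × 25/26 = 59.62 → 60.

Cast on 104 stitches; work 307 rows; contrast-panel cast-on 60 stitches.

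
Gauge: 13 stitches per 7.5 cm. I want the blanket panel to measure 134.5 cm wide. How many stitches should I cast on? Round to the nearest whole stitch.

13 stitches / 7.5 cm = 1.733 stitches per cm.
134.5 × 1.733 = 233.13 stitches.
Round to nearest → 233.

233 stitches.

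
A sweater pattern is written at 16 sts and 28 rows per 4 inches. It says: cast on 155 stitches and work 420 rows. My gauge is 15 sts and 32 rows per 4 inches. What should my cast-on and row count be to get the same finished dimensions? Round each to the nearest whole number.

Stitches: 155 × 15/16 = 145.31 → 145.
Rows: 420 × 32/28 = 480.00 → 480.

Cast on 145 stitches; work 480 rows.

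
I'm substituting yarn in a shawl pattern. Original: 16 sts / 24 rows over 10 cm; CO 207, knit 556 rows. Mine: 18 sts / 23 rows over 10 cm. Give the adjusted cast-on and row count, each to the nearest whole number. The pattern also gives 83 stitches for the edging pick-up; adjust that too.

Cast on 233 stitches; work 533 rows; edging pick-up 93 stitches.

Stitches: 207 × 18/16 = 232.88 → 233.
Rows: 556 × 23/24 = 532.83 → 533.
edging pick-up: 83 × 18/16 = 93.38 → 93.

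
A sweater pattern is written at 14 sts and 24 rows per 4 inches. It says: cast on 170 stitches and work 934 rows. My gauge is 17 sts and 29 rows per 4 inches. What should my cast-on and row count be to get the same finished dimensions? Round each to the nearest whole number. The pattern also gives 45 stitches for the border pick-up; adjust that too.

Stitches: 170 × 17/14 = 206.43 → 206.
Rows: 934 × 29/24 = 1128.58 → 1129.
border pick-up: 45 × 17/14 = 54.64 → 55.

Cast on 206 stitches; work 1129 rows; border pick-up 55 stitches.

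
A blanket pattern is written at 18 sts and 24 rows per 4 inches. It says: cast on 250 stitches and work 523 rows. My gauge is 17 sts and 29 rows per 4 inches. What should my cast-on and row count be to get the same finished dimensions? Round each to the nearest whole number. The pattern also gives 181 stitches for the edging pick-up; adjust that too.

Cast on 236 stitches; work 632 rows; edging pick-up 171 stitches.

Stitches: 250 × 17/18 = 236.11 → 236.
Rows: 523 × 29/24 = 631.96 → 632.
edging pick-up: 181 × 17/18 = 170.94 → 171.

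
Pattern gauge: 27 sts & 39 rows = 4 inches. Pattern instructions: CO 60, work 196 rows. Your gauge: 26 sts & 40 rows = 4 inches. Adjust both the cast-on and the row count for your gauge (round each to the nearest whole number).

Cast on 58 stitches; work 201 rows.

Stitches: 60 × 26/27 = 57.78 → 58.
Rows: 196 × 40/39 = 201.03 → 201.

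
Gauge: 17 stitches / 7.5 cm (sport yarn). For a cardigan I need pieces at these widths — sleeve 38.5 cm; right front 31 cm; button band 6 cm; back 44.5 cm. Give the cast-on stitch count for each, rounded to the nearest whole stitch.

Rate = 17/7.5 = 2.267 sts per cm.
sleeve: 38.5 × 2.267 = 87.27 → 87.
right front: 31 × 2.267 = 70.27 → 70.
button band: 6 × 2.267 = 13.60 → 14.
back: 44.5 × 2.267 = 100.87 → 101.

sleeve 87; right front 70; button band 14; back 101.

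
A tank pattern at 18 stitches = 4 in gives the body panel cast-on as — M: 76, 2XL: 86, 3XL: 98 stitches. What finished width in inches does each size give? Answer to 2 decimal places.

18/4 = 4.5 sts per in.
M: 76 / 4.5 = 16.889 → 16.89 in.
2XL: 86 / 4.5 = 19.111 → 19.11 in.
3XL: 98 / 4.5 = 21.778 → 21.78 in.

M 16.89 inches; 2XL 19.11 inches; 3XL 21.78 inches.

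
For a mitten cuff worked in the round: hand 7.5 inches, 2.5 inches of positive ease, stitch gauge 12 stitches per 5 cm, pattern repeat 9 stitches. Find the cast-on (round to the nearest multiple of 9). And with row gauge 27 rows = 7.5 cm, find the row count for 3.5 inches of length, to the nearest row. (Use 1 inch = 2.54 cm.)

Cast on 63 stitches; work 32 rows.

Finished = 7.5 + 2.5 = 10 inches.
10 inches × 2.54 = 25.40 cm.
12/5 = 2.4 sts per cm; 25.40 × 2.4 = 60.96 sts.
Nearest multiple of 9 → 63.
3.5 inches = 8.89 cm; × 3.6 = 32.00 → 32 rows.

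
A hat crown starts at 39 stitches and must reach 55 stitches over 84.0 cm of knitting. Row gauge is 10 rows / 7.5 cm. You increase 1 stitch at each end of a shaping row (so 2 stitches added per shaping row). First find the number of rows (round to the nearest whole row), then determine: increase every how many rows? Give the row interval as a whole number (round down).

Rows = 84.0 × 1.333 = 112.0 → 112 rows.
Stitches to add: 16 → 8 shaping rows (at 2 st each).
112 / 8 = 14.00 → every 14 rows.

Increase every 14th row.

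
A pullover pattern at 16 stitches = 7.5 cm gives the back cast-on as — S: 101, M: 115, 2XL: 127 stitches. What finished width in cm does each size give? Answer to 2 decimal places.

16/7.5 = 2.133 sts per cm.
S: 101 / 2.133 = 47.344 → 47.34 cm.
M: 115 / 2.133 = 53.906 → 53.91 cm.
2XL: 127 / 2.133 = 59.531 → 59.53 cm.

S 47.34 cm; M 53.91 cm; 2XL 59.53 cm.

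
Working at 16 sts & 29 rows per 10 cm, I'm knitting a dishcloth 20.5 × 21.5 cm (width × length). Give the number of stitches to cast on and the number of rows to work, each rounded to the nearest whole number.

Cast on 33 stitches and work 62 rows.

Stitch gauge = 16/10 = 1.6 sts/cm; 20.5 × 1.6 = 32.80 → 33 sts.
Row gauge = 29/10 = 2.9 rows/cm; 21.5 × 2.9 = 62.35 → 62 rows.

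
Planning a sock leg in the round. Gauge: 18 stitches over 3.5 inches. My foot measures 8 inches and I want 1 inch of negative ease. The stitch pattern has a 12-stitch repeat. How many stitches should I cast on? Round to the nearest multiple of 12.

36 stitches.

Finished = 8 − 1 = 7 inches.
18 / 3.5 = 5.143 sts/in.
7 × 5.143 = 36.00 sts.
Nearest multiple of 12: 36.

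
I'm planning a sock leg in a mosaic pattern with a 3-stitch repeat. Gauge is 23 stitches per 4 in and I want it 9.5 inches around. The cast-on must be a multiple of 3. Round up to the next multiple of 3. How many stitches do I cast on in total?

Cast on 57 stitches.

23 / 4 = 5.75 sts per inch.
9.5 × 5.75 = 54.62 sts.
Next multiple of 3: 57.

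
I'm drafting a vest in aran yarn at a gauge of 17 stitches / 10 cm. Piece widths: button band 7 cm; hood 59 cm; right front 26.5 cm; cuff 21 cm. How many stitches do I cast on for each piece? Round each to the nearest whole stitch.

Rate = 17/10 = 1.7 sts per cm.
button band: 7 × 1.7 = 11.90 → 12.
hood: 59 × 1.7 = 100.30 → 100.
right front: 26.5 × 1.7 = 45.05 → 45.
cuff: 21 × 1.7 = 35.70 → 36.

button band 12; hood 100; right front 45; cuff 36.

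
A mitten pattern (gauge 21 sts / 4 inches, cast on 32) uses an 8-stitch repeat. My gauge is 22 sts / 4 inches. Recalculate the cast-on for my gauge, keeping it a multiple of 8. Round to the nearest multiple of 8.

32 × 22 / 21 = 33.52.
Nearest multiple of 8: 32.

CO 32 sts.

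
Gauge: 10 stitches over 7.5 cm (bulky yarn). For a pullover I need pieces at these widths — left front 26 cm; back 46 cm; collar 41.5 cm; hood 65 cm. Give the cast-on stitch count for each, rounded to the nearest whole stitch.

left front 35; back 61; collar 55; hood 87.

Rate = 10/7.5 = 1.333 sts per cm.
left front: 26 × 1.333 = 34.67 → 35.
back: 46 × 1.333 = 61.33 → 61.
collar: 41.5 × 1.333 = 55.33 → 55.
hood: 65 × 1.333 = 86.67 → 87.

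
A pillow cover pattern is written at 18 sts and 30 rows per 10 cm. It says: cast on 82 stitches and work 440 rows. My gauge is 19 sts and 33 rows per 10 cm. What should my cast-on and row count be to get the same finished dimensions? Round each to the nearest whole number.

Cast on 87 stitches; work 484 rows.

Stitches: 82 × 19/18 = 86.56 → 87.
Rows: 440 × 33/30 = 484.00 → 484.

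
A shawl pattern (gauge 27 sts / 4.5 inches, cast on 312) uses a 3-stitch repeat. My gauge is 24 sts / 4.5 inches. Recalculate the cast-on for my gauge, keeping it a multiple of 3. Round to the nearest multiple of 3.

312 × 24 / 27 = 277.33.
Nearest multiple of 3: 276.

CO 276 sts.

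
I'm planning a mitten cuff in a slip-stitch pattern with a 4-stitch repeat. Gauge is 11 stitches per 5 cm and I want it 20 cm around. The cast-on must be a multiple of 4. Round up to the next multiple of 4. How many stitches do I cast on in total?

44 stitches.

11 / 5 = 2.2 sts per cm.
20 × 2.2 = 44.00 sts.
Next multiple of 4: 44.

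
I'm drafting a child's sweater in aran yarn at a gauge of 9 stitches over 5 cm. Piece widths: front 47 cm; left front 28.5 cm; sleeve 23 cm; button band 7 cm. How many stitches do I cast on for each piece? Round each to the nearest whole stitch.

front 85; left front 51; sleeve 41; button band 13.

Rate = 9/5 = 1.8 sts per cm.
front: 47 × 1.8 = 84.60 → 85.
left front: 28.5 × 1.8 = 51.30 → 51.
sleeve: 23 × 1.8 = 41.40 → 41.
button band: 7 × 1.8 = 12.60 → 13.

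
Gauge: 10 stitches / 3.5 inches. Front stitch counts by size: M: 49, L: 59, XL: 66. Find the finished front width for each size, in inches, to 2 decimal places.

M 17.15 inches; L 20.65 inches; XL 23.10 inches.

10/3.5 = 2.857 sts per in.
M: 49 / 2.857 = 17.150 → 17.15 in.
L: 59 / 2.857 = 20.650 → 20.65 in.
XL: 66 / 2.857 = 23.100 → 23.10 in.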